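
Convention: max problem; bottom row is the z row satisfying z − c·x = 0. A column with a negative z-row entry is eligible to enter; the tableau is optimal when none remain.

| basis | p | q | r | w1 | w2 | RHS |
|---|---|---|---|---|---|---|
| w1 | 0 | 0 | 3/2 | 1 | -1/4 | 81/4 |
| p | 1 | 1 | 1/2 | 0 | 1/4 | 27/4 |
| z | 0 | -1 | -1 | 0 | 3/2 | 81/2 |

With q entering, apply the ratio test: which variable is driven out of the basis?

p

Column q entries and ratios — w1: 0 ≤ 0, skip; p: (27/4)/1 = 27/4.
Smallest ratio is 27/4 in the row of p, so p leaves.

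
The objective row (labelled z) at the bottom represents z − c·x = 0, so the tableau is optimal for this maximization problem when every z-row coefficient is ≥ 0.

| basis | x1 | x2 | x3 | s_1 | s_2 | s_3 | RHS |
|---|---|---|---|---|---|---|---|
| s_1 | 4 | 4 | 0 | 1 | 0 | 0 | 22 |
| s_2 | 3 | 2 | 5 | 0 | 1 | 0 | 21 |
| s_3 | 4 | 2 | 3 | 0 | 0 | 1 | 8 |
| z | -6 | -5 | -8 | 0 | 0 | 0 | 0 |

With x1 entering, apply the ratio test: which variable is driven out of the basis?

Column x1 entries and ratios — s_1: 22/4 = 11/2; s_2: 21/3 = 7; s_3: 8/4 = 2.
Smallest ratio is 2 in the row of s_3, so s_3 leaves.

s_3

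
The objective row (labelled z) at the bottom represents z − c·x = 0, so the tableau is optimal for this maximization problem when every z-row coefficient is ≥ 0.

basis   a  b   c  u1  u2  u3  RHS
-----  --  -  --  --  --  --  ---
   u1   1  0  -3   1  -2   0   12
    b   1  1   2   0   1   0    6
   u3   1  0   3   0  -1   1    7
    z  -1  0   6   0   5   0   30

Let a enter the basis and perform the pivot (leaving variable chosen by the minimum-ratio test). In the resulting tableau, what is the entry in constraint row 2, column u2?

1

Ratio test on column a — row 1: 12/1 = 12; row 2: 6/1 = 6; row 3: 7/1 = 7. Minimum is 6 at row 2 (b leaves); pivot element 1.
Divide row 2 by 1; eliminate column a from the other rows.
In the new row 2, the u2 entry is the old entry divided by the pivot: 1/1 = 1.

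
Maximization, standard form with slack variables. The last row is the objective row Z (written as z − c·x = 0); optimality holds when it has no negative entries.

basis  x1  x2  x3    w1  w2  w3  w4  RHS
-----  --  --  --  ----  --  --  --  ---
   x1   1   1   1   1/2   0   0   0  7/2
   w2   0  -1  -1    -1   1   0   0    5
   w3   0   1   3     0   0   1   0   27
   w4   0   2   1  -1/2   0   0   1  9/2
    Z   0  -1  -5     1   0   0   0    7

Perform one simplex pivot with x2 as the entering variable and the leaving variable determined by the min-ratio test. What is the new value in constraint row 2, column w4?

1/2

Ratio test on column x2 — row 1: (7/2)/1 = 7/2; row 2: entry -1 ≤ 0; row 3: 27/1 = 27; row 4: (9/2)/2 = 9/4. Minimum is 9/4 at row 4 (w4 leaves); pivot element 2.
Divide row 4 by 2; eliminate column x2 from the other rows.
Row 2 update in column w4: 0 − (-1)·(1/2) = 1/2.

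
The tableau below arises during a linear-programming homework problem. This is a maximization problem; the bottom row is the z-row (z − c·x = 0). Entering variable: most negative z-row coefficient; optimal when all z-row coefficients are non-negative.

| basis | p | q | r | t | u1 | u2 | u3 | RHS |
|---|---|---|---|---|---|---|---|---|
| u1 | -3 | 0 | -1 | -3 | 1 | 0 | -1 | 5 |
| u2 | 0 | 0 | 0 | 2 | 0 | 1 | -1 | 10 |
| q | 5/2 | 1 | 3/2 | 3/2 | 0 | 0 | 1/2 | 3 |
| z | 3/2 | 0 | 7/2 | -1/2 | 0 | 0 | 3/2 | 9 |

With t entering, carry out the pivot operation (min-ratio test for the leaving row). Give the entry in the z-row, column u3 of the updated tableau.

5/3

Ratio test on column t — row 1: entry -3 ≤ 0; row 2: 10/2 = 5; row 3: 3/(3/2) = 2. Minimum is 2 at row 3 (q leaves); pivot element 3/2.
Divide row 3 by 3/2; eliminate column t from the other rows.
z-row update in column u3: 3/2 − (-1/2)·(1/3) = 5/3.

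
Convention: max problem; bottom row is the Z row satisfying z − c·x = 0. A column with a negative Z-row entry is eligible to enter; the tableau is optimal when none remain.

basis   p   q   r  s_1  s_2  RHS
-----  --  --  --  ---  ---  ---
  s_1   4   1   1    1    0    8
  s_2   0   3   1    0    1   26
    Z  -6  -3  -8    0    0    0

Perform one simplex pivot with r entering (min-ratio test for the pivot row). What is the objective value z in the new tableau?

Ratio test on column r — row 1: 8/1 = 8; row 2: 26/1 = 26. Minimum is 8 at row 1 (s_1 leaves); pivot element 1.
Pivot on row 1; the Z-row RHS becomes 0 − (-8)·8 = 64.

64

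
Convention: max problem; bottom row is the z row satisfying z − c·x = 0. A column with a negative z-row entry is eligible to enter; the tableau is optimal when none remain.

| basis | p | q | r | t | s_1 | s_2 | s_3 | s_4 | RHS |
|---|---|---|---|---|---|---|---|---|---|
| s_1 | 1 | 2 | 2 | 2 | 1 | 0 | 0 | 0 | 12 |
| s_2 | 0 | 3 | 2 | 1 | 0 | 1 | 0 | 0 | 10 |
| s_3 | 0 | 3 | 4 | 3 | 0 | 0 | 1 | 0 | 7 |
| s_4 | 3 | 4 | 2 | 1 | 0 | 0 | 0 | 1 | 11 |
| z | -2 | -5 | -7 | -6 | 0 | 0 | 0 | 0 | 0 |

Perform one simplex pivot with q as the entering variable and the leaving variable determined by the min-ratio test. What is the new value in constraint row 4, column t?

-3

Ratio test on column q — row 1: 12/2 = 6; row 2: 10/3 = 10/3; row 3: 7/3 = 7/3; row 4: 11/4 = 11/4. Minimum is 7/3 at row 3 (s_3 leaves); pivot element 3.
Divide row 3 by 3; eliminate column q from the other rows.
Row 4 update in column t: 1 − 4·1 = -3.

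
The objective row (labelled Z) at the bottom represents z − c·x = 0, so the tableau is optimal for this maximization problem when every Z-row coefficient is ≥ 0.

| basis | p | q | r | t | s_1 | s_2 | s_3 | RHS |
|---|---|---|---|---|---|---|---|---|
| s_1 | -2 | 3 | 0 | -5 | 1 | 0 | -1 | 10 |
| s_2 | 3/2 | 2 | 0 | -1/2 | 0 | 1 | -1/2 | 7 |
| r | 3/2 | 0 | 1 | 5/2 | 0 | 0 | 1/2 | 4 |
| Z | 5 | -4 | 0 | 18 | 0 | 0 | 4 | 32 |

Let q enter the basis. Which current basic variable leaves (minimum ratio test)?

s_1

Column q entries and ratios — s_1: 10/3 = 10/3; s_2: 7/2 = 7/2; r: 0 ≤ 0, skip.
Smallest ratio is 10/3 in the row of s_1, so s_1 leaves.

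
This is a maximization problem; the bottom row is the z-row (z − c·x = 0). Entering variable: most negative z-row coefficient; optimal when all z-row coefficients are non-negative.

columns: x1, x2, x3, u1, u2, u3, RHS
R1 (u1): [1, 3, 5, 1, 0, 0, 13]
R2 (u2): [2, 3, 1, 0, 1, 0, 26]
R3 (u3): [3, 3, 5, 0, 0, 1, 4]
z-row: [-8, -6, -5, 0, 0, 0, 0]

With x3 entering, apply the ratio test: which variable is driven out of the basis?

u3

Column x3 entries and ratios — u1: 13/5 = 13/5; u2: 26/1 = 26; u3: 4/5 = 4/5.
Smallest ratio is 4/5 in the row of u3, so u3 leaves.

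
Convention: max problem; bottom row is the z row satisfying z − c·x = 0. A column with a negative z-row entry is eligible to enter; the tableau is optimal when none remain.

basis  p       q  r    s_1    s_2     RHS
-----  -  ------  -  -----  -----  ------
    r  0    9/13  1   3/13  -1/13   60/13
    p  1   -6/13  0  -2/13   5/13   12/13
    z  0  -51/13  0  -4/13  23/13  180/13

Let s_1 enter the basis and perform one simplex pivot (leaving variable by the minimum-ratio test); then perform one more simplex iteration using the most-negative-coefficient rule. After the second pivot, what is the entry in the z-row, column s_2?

4/3

Ratio test on column s_1 — row 1: (60/13)/(3/13) = 20; row 2: entry -2/13 ≤ 0. Minimum is 20 at row 1 (r leaves); pivot element 3/13.
Divide row 1 by 3/13; eliminate column s_1 from the other rows.
Second iteration: most negative z-row entry is -3 in column q, so q enters.
Ratio test on column q — row 1: 20/3 = 20/3; row 2: entry 0 ≤ 0. Minimum is 20/3 at row 1 (s_1 leaves); pivot element 3.
Divide row 1 by 3; eliminate column q from the other rows.
After both pivots, the entry at the z-row, column s_2 is 4/3.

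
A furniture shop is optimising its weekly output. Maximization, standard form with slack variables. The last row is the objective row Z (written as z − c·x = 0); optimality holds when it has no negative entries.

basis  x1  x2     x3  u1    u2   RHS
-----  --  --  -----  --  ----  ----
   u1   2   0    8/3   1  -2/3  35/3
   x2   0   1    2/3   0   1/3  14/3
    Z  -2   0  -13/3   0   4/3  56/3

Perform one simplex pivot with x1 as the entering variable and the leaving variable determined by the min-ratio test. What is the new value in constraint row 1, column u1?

1/2

Ratio test on column x1 — row 1: (35/3)/2 = 35/6; row 2: entry 0 ≤ 0. Minimum is 35/6 at row 1 (u1 leaves); pivot element 2.
Divide row 1 by 2; eliminate column x1 from the other rows.
In the new row 1, the u1 entry is the old entry divided by the pivot: 1/2 = 1/2.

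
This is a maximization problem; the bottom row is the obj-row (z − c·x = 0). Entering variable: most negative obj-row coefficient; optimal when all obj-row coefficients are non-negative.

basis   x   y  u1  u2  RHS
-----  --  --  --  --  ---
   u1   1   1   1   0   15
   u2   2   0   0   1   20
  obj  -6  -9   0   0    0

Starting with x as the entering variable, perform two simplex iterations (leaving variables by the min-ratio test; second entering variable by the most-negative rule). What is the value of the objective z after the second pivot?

105

Ratio test on column x — row 1: 15/1 = 15; row 2: 20/2 = 10. Minimum is 10 at row 2 (u2 leaves); pivot element 2.
Pivot on row 2; the obj-row RHS becomes 0 − (-6)·10 = 60.
Next entering variable (most negative obj-row entry -9): y.
Ratio test on column y — row 1: 5/1 = 5; row 2: entry 0 ≤ 0. Minimum is 5 at row 1 (u1 leaves); pivot element 1.
After the second pivot the obj-row RHS is 60 − (-9)·5 = 105.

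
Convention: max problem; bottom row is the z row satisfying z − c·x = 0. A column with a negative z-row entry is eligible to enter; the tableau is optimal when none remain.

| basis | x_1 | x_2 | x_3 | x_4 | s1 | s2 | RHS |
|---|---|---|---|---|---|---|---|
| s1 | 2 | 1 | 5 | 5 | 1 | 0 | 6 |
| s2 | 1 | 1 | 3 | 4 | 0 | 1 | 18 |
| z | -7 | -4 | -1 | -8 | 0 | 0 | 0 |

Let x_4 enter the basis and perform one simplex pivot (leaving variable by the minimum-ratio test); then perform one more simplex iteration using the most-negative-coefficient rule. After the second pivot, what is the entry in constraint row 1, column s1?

Ratio test on column x_4 — row 1: 6/5 = 6/5; row 2: 18/4 = 9/2. Minimum is 6/5 at row 1 (s1 leaves); pivot element 5.
Divide row 1 by 5; eliminate column x_4 from the other rows.
Second iteration: most negative z-row entry is -19/5 in column x_1, so x_1 enters.
Ratio test on column x_1 — row 1: (6/5)/(2/5) = 3; row 2: entry -3/5 ≤ 0. Minimum is 3 at row 1 (x_4 leaves); pivot element 2/5.
Divide row 1 by 2/5; eliminate column x_1 from the other rows.
After both pivots, the entry at constraint row 1, column s1 is 1/2.

1/2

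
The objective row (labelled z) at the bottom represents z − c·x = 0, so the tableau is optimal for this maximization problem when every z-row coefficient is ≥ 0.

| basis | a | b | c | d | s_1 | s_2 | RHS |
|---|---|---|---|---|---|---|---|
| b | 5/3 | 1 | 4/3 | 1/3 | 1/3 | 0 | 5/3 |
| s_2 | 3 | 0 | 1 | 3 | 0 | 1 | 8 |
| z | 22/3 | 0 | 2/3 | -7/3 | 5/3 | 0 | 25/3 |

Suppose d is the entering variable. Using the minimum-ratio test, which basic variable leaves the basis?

s_2

Column d entries and ratios — b: (5/3)/(1/3) = 5; s_2: 8/3 = 8/3.
Smallest ratio is 8/3 in the row of s_2, so s_2 leaves.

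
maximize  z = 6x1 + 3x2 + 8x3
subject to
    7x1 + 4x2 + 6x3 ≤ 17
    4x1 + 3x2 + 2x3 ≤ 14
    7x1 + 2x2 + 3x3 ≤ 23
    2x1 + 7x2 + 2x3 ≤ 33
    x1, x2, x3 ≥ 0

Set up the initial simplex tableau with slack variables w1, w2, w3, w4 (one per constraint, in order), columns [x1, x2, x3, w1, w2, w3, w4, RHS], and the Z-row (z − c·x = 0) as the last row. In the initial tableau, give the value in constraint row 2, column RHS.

14

The RHS of constraint 2 is b_2 = 14.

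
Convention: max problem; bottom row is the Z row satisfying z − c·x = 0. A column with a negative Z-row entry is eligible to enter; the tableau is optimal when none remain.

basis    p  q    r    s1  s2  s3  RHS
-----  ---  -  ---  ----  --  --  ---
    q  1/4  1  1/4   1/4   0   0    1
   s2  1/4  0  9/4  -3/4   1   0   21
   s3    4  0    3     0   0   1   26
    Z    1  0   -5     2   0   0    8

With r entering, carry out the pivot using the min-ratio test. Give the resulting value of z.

28

Ratio test on column r — row 1: 1/(1/4) = 4; row 2: 21/(9/4) = 28/3; row 3: 26/3 = 26/3. Minimum is 4 at row 1 (q leaves); pivot element 1/4.
Pivot on row 1; the Z-row RHS becomes 8 − (-5)·4 = 28.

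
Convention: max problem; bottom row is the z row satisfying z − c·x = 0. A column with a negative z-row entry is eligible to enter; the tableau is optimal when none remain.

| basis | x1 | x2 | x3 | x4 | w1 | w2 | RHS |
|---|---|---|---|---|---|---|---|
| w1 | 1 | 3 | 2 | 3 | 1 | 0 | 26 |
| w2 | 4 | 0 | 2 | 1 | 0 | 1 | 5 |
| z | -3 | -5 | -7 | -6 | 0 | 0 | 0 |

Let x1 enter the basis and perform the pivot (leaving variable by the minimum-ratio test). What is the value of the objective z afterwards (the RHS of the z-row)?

15/4

Ratio test on column x1 — row 1: 26/1 = 26; row 2: 5/4 = 5/4. Minimum is 5/4 at row 2 (w2 leaves); pivot element 4.
Pivot on row 2; the z-row RHS becomes 0 − (-3)·(5/4) = 15/4.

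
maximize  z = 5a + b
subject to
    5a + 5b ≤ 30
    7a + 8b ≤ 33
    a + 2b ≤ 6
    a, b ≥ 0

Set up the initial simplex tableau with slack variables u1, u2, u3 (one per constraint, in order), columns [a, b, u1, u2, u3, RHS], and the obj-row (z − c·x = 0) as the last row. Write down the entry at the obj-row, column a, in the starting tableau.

-5

The obj-row carries the negated objective coefficients: the a entry is -5.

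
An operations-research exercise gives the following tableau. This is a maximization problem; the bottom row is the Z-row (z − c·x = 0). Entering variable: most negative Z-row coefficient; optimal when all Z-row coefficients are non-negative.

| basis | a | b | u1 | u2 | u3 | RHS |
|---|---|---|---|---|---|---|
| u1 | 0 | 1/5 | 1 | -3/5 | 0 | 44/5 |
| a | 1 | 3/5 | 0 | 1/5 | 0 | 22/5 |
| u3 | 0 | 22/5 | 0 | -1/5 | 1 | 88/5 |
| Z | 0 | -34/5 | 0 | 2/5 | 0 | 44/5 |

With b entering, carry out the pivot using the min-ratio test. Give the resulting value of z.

36

Ratio test on column b — row 1: (44/5)/(1/5) = 44; row 2: (22/5)/(3/5) = 22/3; row 3: (88/5)/(22/5) = 4. Minimum is 4 at row 3 (u3 leaves); pivot element 22/5.
Pivot on row 3; the Z-row RHS becomes 44/5 − (-34/5)·4 = 36.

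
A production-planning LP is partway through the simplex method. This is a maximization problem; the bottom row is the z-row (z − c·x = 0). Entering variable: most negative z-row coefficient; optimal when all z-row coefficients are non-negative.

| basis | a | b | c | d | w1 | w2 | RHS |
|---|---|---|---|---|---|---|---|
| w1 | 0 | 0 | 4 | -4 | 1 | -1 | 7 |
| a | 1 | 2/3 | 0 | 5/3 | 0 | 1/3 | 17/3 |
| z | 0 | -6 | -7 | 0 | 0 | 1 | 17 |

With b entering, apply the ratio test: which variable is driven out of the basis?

a

Column b entries and ratios — w1: 0 ≤ 0, skip; a: (17/3)/(2/3) = 17/2.
Smallest ratio is 17/2 in the row of a, so a leaves.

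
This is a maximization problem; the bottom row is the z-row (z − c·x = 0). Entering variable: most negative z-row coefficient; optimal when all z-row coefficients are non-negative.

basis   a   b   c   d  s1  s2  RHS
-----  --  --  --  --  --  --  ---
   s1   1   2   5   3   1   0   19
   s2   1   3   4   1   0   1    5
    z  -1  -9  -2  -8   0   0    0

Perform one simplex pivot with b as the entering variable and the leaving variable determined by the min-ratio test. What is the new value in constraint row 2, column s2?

Ratio test on column b — row 1: 19/2 = 19/2; row 2: 5/3 = 5/3. Minimum is 5/3 at row 2 (s2 leaves); pivot element 3.
Divide row 2 by 3; eliminate column b from the other rows.
In the new row 2, the s2 entry is the old entry divided by the pivot: 1/3 = 1/3.

1/3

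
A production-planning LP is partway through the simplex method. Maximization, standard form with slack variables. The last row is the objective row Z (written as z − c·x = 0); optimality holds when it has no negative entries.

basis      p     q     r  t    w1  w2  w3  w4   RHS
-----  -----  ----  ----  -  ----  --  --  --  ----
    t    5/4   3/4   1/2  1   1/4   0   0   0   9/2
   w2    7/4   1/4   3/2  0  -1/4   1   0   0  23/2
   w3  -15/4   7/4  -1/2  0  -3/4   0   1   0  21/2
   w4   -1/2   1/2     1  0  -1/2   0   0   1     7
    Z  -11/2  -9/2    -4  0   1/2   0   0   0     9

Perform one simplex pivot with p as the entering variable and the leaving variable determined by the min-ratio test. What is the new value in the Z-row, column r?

-9/5

Ratio test on column p — row 1: (9/2)/(5/4) = 18/5; row 2: (23/2)/(7/4) = 46/7; row 3: entry -15/4 ≤ 0; row 4: entry -1/2 ≤ 0. Minimum is 18/5 at row 1 (t leaves); pivot element 5/4.
Divide row 1 by 5/4; eliminate column p from the other rows.
Z-row update in column r: -4 − (-11/2)·(2/5) = -9/5.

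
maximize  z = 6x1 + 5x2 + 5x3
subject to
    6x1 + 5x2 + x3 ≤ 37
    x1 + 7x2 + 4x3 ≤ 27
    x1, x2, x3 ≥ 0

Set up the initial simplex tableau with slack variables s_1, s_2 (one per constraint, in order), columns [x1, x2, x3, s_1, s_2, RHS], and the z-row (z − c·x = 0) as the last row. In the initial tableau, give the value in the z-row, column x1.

-6

The z-row carries the negated objective coefficients: the x1 entry is -6.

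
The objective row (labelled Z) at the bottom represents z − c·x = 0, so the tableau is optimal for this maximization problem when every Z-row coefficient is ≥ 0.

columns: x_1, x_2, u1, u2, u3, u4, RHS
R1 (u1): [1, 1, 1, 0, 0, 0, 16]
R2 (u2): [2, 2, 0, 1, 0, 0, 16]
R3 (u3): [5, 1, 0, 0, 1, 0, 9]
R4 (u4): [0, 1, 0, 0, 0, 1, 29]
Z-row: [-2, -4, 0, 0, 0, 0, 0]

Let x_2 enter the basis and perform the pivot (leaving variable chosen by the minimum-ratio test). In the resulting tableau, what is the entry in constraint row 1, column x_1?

0

Ratio test on column x_2 — row 1: 16/1 = 16; row 2: 16/2 = 8; row 3: 9/1 = 9; row 4: 29/1 = 29. Minimum is 8 at row 2 (u2 leaves); pivot element 2.
Divide row 2 by 2; eliminate column x_2 from the other rows.
Row 1 update in column x_1: 1 − 1·1 = 0.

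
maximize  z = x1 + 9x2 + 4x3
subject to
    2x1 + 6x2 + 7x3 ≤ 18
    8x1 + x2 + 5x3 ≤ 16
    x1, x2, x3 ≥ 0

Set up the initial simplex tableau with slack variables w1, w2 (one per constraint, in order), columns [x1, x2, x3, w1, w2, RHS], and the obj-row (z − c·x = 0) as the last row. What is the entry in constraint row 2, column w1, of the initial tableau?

0

Slack w1 belongs to constraint 1; its column is the unit vector e_1, so the entry in row 2 is 0.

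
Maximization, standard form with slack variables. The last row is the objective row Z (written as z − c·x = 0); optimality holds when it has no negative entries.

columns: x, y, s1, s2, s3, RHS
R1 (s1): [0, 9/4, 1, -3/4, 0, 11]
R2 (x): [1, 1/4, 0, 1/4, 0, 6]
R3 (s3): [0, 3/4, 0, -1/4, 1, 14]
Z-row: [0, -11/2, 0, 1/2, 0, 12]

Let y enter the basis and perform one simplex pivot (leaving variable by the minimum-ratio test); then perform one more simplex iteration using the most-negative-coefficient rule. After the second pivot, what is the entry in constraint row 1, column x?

1

Ratio test on column y — row 1: 11/(9/4) = 44/9; row 2: 6/(1/4) = 24; row 3: 14/(3/4) = 56/3. Minimum is 44/9 at row 1 (s1 leaves); pivot element 9/4.
Divide row 1 by 9/4; eliminate column y from the other rows.
Second iteration: most negative Z-row entry is -4/3 in column s2, so s2 enters.
Ratio test on column s2 — row 1: entry -1/3 ≤ 0; row 2: (43/9)/(1/3) = 43/3; row 3: entry 0 ≤ 0. Minimum is 43/3 at row 2 (x leaves); pivot element 1/3.
Divide row 2 by 1/3; eliminate column s2 from the other rows.
After both pivots, the entry at constraint row 1, column x is 1.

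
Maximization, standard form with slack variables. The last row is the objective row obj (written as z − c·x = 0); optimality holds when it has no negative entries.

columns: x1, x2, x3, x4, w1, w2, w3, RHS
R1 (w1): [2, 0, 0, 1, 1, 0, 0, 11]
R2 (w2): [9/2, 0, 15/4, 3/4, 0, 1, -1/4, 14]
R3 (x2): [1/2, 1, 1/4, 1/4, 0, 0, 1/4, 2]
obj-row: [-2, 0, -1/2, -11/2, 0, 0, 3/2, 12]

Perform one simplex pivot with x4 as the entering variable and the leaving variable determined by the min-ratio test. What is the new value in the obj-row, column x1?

9

Ratio test on column x4 — row 1: 11/1 = 11; row 2: 14/(3/4) = 56/3; row 3: 2/(1/4) = 8. Minimum is 8 at row 3 (x2 leaves); pivot element 1/4.
Divide row 3 by 1/4; eliminate column x4 from the other rows.
obj-row update in column x1: -2 − (-11/2)·2 = 9.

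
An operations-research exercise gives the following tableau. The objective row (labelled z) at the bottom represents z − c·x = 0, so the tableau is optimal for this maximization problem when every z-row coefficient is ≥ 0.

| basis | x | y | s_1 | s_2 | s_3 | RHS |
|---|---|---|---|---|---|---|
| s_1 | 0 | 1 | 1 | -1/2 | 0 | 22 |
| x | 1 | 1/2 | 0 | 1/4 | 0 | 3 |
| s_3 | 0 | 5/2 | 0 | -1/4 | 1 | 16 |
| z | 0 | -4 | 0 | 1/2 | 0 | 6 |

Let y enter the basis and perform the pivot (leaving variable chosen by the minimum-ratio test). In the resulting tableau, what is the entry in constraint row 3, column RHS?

1

Ratio test on column y — row 1: 22/1 = 22; row 2: 3/(1/2) = 6; row 3: 16/(5/2) = 32/5. Minimum is 6 at row 2 (x leaves); pivot element 1/2.
Divide row 2 by 1/2; eliminate column y from the other rows.
Row 3 update in column RHS: 16 − (5/2)·6 = 1.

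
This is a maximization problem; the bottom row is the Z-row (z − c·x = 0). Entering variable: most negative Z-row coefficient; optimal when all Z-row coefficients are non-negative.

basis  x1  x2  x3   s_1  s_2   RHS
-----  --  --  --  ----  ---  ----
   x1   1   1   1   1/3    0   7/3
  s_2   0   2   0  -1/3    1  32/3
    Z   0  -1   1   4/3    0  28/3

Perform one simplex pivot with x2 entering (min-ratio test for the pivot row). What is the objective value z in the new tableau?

35/3

Ratio test on column x2 — row 1: (7/3)/1 = 7/3; row 2: (32/3)/2 = 16/3. Minimum is 7/3 at row 1 (x1 leaves); pivot element 1.
Pivot on row 1; the Z-row RHS becomes 28/3 − (-1)·(7/3) = 35/3.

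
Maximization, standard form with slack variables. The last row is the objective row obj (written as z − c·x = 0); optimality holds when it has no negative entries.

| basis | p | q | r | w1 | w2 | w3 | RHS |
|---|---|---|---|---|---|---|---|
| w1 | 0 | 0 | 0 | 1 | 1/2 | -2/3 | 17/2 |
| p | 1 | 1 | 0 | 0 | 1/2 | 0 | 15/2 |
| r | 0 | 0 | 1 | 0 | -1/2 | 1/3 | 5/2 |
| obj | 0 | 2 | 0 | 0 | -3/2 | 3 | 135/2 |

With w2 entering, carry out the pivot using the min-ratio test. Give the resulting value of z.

Ratio test on column w2 — row 1: (17/2)/(1/2) = 17; row 2: (15/2)/(1/2) = 15; row 3: entry -1/2 ≤ 0. Minimum is 15 at row 2 (p leaves); pivot element 1/2.
Pivot on row 2; the obj-row RHS becomes 135/2 − (-3/2)·15 = 90.

90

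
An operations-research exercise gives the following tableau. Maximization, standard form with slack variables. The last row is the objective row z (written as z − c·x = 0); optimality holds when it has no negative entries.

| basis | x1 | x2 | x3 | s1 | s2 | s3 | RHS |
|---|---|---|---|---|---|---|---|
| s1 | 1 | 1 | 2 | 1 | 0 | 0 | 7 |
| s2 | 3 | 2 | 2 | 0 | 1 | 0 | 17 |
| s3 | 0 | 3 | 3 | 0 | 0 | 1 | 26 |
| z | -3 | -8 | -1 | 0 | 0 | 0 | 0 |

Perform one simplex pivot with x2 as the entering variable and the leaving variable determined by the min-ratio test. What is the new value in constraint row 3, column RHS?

5

Ratio test on column x2 — row 1: 7/1 = 7; row 2: 17/2 = 17/2; row 3: 26/3 = 26/3. Minimum is 7 at row 1 (s1 leaves); pivot element 1.
Divide row 1 by 1; eliminate column x2 from the other rows.
Row 3 update in column RHS: 26 − 3·7 = 5.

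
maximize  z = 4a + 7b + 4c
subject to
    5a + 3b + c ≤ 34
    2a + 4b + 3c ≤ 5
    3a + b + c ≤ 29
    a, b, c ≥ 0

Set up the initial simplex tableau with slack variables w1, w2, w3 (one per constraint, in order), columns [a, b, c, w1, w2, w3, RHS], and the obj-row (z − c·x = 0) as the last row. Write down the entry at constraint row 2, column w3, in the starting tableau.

0

Slack w3 belongs to constraint 3; its column is the unit vector e_3, so the entry in row 2 is 0.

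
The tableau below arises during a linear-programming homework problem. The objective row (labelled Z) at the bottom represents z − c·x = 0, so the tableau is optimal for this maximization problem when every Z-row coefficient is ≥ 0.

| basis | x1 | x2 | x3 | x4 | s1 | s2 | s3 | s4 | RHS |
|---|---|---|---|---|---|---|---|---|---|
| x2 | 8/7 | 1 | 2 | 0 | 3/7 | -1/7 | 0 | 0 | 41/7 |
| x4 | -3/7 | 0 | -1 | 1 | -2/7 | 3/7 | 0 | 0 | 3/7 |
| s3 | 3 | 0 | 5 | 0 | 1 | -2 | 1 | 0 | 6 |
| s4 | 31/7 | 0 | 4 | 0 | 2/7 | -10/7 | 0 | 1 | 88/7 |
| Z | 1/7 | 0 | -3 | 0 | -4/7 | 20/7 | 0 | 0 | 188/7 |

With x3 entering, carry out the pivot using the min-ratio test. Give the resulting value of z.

Ratio test on column x3 — row 1: (41/7)/2 = 41/14; row 2: entry -1 ≤ 0; row 3: 6/5 = 6/5; row 4: (88/7)/4 = 22/7. Minimum is 6/5 at row 3 (s3 leaves); pivot element 5.
Pivot on row 3; the Z-row RHS becomes 188/7 − (-3)·(6/5) = 1066/35.

1066/35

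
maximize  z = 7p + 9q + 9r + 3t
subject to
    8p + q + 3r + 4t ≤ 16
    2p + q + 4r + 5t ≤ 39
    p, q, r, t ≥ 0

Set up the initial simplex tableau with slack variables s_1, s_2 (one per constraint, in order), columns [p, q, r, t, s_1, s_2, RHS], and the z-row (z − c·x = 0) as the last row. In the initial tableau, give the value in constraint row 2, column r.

Constraint 2 has coefficient 4 on r.

4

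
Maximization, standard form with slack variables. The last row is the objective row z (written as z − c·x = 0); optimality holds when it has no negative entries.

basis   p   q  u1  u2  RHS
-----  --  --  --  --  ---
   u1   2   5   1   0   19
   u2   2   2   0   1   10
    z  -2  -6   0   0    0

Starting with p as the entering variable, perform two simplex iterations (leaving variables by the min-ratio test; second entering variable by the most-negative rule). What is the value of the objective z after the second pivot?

22

Ratio test on column p — row 1: 19/2 = 19/2; row 2: 10/2 = 5. Minimum is 5 at row 2 (u2 leaves); pivot element 2.
Pivot on row 2; the z-row RHS becomes 0 − (-2)·5 = 10.
Next entering variable (most negative z-row entry -4): q.
Ratio test on column q — row 1: 9/3 = 3; row 2: 5/1 = 5. Minimum is 3 at row 1 (u1 leaves); pivot element 3.
After the second pivot the z-row RHS is 10 − (-4)·3 = 22.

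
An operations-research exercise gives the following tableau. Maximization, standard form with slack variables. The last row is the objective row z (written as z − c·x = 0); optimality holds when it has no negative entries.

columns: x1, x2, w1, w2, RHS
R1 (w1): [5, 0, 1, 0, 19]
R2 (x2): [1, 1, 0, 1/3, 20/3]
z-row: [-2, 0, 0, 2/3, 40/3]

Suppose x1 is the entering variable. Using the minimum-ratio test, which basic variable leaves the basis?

w1

Column x1 entries and ratios — w1: 19/5 = 19/5; x2: (20/3)/1 = 20/3.
Smallest ratio is 19/5 in the row of w1, so w1 leaves.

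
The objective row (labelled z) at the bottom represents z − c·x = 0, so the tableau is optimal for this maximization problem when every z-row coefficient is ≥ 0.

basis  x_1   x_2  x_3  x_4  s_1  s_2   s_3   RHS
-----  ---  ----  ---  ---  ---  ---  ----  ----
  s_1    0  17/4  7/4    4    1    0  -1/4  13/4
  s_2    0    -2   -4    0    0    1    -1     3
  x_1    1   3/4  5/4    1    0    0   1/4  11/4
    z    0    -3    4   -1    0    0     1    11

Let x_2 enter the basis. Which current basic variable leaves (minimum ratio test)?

s_1

Column x_2 entries and ratios — s_1: (13/4)/(17/4) = 13/17; s_2: -2 ≤ 0, skip; x_1: (11/4)/(3/4) = 11/3.
Smallest ratio is 13/17 in the row of s_1, so s_1 leaves.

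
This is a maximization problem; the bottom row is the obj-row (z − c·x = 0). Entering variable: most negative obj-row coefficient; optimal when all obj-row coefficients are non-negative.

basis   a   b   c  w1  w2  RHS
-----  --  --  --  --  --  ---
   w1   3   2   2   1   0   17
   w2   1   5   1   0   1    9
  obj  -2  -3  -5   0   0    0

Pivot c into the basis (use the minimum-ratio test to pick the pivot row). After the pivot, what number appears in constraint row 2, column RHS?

1/2

Ratio test on column c — row 1: 17/2 = 17/2; row 2: 9/1 = 9. Minimum is 17/2 at row 1 (w1 leaves); pivot element 2.
Divide row 1 by 2; eliminate column c from the other rows.
Row 2 update in column RHS: 9 − 1·(17/2) = 1/2.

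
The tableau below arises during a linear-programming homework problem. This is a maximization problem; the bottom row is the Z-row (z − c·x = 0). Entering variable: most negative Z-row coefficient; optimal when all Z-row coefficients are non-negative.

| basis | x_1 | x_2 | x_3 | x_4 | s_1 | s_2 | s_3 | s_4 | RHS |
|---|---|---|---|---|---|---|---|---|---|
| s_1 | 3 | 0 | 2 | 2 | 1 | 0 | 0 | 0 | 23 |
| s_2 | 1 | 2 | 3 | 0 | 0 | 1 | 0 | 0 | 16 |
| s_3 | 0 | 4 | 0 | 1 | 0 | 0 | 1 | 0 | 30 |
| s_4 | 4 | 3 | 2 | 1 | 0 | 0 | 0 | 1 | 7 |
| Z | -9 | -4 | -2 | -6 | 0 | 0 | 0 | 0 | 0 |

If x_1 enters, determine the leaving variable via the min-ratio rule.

s_4

Column x_1 entries and ratios — s_1: 23/3 = 23/3; s_2: 16/1 = 16; s_3: 0 ≤ 0, skip; s_4: 7/4 = 7/4.
Smallest ratio is 7/4 in the row of s_4, so s_4 leaves.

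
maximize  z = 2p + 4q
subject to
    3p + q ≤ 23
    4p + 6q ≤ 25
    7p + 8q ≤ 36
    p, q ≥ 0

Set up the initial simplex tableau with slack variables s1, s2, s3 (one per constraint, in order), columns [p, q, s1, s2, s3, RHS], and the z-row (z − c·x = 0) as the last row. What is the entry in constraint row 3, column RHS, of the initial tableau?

36

The RHS of constraint 3 is b_3 = 36.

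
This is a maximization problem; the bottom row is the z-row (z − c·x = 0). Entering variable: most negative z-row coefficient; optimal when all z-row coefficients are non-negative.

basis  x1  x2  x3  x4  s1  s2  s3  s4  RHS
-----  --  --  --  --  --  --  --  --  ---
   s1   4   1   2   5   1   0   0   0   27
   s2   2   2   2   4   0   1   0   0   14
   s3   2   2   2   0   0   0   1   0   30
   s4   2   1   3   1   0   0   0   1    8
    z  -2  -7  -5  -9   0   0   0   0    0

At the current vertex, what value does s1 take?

s1 is basic (row 1); its value is the RHS of that row, 27.

27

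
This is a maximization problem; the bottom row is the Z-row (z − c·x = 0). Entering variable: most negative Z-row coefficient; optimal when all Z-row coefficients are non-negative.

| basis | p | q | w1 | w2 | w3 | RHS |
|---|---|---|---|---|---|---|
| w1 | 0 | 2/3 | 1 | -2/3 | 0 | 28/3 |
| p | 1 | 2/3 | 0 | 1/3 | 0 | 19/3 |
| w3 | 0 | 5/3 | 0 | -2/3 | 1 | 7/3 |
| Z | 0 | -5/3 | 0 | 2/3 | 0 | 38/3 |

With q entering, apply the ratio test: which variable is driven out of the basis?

Column q entries and ratios — w1: (28/3)/(2/3) = 14; p: (19/3)/(2/3) = 19/2; w3: (7/3)/(5/3) = 7/5.
Smallest ratio is 7/5 in the row of w3, so w3 leaves.

w3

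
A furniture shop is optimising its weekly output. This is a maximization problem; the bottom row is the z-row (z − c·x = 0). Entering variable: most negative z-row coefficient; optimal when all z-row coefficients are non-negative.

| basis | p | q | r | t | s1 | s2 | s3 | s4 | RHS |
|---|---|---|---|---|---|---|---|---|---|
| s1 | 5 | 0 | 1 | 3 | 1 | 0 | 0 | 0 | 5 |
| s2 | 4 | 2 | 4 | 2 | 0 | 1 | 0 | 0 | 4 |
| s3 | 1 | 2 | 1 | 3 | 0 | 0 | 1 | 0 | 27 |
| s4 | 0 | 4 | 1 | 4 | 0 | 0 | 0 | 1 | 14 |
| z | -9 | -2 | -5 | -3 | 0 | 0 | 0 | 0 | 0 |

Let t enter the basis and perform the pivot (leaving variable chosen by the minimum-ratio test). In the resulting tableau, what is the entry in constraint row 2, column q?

Ratio test on column t — row 1: 5/3 = 5/3; row 2: 4/2 = 2; row 3: 27/3 = 9; row 4: 14/4 = 7/2. Minimum is 5/3 at row 1 (s1 leaves); pivot element 3.
Divide row 1 by 3; eliminate column t from the other rows.
Row 2 update in column q: 2 − 2·0 = 2.

2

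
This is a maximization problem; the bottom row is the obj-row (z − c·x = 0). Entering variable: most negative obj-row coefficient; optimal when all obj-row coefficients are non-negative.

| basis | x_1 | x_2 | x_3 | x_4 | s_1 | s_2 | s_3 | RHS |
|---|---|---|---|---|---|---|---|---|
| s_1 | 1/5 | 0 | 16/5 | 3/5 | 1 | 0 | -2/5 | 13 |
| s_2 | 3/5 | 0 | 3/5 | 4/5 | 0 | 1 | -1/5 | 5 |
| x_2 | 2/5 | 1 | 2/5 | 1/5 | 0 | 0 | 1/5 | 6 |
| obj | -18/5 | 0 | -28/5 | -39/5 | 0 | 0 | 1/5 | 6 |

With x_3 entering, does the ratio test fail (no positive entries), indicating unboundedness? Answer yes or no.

Column x_3 has positive entries in row(s) 1, 2, 3, so the ratio test bounds it — not unbounded.

no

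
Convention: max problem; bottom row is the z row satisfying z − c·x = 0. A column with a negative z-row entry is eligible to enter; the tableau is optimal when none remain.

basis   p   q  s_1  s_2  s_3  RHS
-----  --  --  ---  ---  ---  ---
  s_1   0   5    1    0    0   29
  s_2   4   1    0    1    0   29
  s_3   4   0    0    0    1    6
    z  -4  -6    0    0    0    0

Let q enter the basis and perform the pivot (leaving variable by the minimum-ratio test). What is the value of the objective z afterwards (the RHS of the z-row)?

174/5

Ratio test on column q — row 1: 29/5 = 29/5; row 2: 29/1 = 29; row 3: entry 0 ≤ 0. Minimum is 29/5 at row 1 (s_1 leaves); pivot element 5.
Pivot on row 1; the z-row RHS becomes 0 − (-6)·(29/5) = 174/5.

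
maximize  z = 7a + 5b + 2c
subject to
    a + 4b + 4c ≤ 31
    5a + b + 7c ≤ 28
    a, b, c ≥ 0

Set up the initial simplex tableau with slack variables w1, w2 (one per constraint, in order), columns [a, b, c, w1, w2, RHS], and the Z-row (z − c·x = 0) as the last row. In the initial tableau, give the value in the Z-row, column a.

-7

The Z-row carries the negated objective coefficients: the a entry is -7.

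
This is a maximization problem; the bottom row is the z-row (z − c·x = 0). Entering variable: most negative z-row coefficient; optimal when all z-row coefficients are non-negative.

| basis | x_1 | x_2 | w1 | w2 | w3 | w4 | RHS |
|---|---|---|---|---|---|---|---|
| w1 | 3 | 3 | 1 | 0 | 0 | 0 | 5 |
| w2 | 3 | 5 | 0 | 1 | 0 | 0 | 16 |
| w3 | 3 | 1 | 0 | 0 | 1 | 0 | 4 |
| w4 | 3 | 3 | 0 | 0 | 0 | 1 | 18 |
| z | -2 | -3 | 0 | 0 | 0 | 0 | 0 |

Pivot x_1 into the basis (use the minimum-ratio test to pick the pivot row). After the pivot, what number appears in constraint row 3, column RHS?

Ratio test on column x_1 — row 1: 5/3 = 5/3; row 2: 16/3 = 16/3; row 3: 4/3 = 4/3; row 4: 18/3 = 6. Minimum is 4/3 at row 3 (w3 leaves); pivot element 3.
Divide row 3 by 3; eliminate column x_1 from the other rows.
In the new row 3, the RHS entry is the old entry divided by the pivot: 4/3 = 4/3.

4/3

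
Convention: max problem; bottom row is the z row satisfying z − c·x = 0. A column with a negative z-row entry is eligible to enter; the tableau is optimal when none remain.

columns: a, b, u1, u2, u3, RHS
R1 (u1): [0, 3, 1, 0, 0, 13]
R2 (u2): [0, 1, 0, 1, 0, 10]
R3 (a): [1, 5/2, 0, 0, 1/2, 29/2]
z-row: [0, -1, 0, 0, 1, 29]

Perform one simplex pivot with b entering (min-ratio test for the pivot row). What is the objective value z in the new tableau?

100/3

Ratio test on column b — row 1: 13/3 = 13/3; row 2: 10/1 = 10; row 3: (29/2)/(5/2) = 29/5. Minimum is 13/3 at row 1 (u1 leaves); pivot element 3.
Pivot on row 1; the z-row RHS becomes 29 − (-1)·(13/3) = 100/3.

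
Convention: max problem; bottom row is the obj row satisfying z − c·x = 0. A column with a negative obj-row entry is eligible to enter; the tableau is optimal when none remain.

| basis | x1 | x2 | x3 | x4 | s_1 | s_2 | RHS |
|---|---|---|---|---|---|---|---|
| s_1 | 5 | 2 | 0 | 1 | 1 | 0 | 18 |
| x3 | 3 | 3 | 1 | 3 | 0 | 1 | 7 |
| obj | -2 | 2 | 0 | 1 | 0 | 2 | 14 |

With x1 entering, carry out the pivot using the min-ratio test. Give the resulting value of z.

Ratio test on column x1 — row 1: 18/5 = 18/5; row 2: 7/3 = 7/3. Minimum is 7/3 at row 2 (x3 leaves); pivot element 3.
Pivot on row 2; the obj-row RHS becomes 14 − (-2)·(7/3) = 56/3.

56/3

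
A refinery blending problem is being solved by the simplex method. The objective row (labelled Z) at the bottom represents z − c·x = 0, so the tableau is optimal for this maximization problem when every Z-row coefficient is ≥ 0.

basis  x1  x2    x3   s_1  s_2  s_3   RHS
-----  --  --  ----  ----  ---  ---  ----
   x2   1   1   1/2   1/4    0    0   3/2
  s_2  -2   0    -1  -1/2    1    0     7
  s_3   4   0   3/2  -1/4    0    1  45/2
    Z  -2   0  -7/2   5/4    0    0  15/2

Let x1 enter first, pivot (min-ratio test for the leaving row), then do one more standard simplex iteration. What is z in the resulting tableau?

Ratio test on column x1 — row 1: (3/2)/1 = 3/2; row 2: entry -2 ≤ 0; row 3: (45/2)/4 = 45/8. Minimum is 3/2 at row 1 (x2 leaves); pivot element 1.
Pivot on row 1; the Z-row RHS becomes 15/2 − (-2)·(3/2) = 21/2.
Next entering variable (most negative Z-row entry -5/2): x3.
Ratio test on column x3 — row 1: (3/2)/(1/2) = 3; row 2: entry 0 ≤ 0; row 3: entry -1/2 ≤ 0. Minimum is 3 at row 1 (x1 leaves); pivot element 1/2.
After the second pivot the Z-row RHS is 21/2 − (-5/2)·3 = 18.

18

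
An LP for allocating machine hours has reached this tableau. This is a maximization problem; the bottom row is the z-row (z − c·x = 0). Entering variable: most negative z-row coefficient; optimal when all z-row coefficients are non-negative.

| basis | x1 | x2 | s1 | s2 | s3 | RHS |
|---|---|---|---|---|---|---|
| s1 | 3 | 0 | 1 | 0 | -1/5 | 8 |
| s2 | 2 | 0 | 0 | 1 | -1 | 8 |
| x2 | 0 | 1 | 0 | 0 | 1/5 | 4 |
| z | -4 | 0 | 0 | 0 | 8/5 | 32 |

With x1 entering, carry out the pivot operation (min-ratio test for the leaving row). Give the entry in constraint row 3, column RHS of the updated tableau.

4

Ratio test on column x1 — row 1: 8/3 = 8/3; row 2: 8/2 = 4; row 3: entry 0 ≤ 0. Minimum is 8/3 at row 1 (s1 leaves); pivot element 3.
Divide row 1 by 3; eliminate column x1 from the other rows.
Row 3 update in column RHS: 4 − 0·(8/3) = 4.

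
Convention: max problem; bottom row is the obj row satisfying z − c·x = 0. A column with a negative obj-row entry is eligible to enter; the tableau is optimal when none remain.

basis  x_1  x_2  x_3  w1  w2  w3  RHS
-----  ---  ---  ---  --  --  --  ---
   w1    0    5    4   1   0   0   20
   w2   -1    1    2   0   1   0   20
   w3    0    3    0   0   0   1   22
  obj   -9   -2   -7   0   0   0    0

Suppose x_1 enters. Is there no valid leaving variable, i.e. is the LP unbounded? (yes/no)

Every constraint-row entry in column x_1 is ≤ 0, so increasing x_1 is unbounded.

yes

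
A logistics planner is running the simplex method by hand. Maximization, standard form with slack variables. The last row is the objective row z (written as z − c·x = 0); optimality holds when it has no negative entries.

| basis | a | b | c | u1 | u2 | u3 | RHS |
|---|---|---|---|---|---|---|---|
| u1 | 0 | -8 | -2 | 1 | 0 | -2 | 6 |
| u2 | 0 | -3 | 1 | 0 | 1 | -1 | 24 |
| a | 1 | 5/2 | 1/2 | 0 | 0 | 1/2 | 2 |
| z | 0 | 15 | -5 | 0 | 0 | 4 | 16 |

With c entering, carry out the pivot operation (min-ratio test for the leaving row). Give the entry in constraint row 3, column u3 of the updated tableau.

1

Ratio test on column c — row 1: entry -2 ≤ 0; row 2: 24/1 = 24; row 3: 2/(1/2) = 4. Minimum is 4 at row 3 (a leaves); pivot element 1/2.
Divide row 3 by 1/2; eliminate column c from the other rows.
In the new row 3, the u3 entry is the old entry divided by the pivot: (1/2)/(1/2) = 1.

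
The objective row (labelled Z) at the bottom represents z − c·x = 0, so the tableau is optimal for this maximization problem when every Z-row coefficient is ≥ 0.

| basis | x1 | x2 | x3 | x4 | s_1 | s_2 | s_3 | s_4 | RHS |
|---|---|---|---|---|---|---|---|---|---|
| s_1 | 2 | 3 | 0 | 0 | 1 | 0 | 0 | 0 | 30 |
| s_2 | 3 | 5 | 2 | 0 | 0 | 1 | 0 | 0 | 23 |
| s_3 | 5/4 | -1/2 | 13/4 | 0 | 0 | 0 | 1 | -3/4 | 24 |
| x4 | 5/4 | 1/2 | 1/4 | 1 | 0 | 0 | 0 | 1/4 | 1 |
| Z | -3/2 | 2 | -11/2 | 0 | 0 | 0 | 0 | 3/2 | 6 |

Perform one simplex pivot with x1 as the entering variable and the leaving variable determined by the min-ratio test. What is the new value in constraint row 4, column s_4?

Ratio test on column x1 — row 1: 30/2 = 15; row 2: 23/3 = 23/3; row 3: 24/(5/4) = 96/5; row 4: 1/(5/4) = 4/5. Minimum is 4/5 at row 4 (x4 leaves); pivot element 5/4.
Divide row 4 by 5/4; eliminate column x1 from the other rows.
In the new row 4, the s_4 entry is the old entry divided by the pivot: (1/4)/(5/4) = 1/5.

1/5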